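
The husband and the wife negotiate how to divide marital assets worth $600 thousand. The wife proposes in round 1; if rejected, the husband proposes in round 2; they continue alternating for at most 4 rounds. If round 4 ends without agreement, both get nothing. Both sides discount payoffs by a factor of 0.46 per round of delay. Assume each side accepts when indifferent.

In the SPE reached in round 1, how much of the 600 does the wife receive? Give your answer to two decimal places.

392.56

Round 4 (the husband proposes): rejection yields 0 for the wife; the husband offers 0 and keeps 600.
Round 3 (the wife proposes): the husband can get 600 next round, worth 0.46 × 600 = 276 now, so the wife offers 276, keeping 324.
Round 2 (the husband proposes): the wife can get 324 next round, worth 0.46 × 324 = 149.04 now. The husband offers 149.04 and keeps 600 − 149.04 = 450.96.
Round 1 (the wife proposes): the husband can get 450.96 next round, worth 0.46 × 450.96 = 207.4416 now, so the wife offers 207.4416, keeping 392.5584.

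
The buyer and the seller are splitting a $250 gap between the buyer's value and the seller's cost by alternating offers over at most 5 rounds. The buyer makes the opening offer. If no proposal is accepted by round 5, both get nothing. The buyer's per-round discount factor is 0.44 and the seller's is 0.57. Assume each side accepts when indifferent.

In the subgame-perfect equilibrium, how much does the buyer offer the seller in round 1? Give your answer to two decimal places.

99.81

Solve by backward induction from round 5.
Round 5 (the buyer proposes): the seller will accept anything ≥ 0, so the buyer offers 0 and keeps 250.
Round 4 (the seller proposes): the buyer can get 250 next round, worth 0.44 × 250 = 110 now; the seller offers that and keeps 140.
Round 3 (the buyer proposes): the seller can get 140 next round, worth 0.57 × 140 = 79.8 now, so the buyer offers 79.8, keeping 170.2.
Round 2 (the seller proposes): the buyer can get 170.2 next round, worth 0.44 × 170.2 = 74.888 now. The seller offers 74.888 and keeps 250 − 74.888 = 175.112.
Round 1 (the buyer proposes): the seller can get 175.112 next round, worth 0.57 × 175.112 = 99.81384 now; the buyer offers that and keeps 150.18616.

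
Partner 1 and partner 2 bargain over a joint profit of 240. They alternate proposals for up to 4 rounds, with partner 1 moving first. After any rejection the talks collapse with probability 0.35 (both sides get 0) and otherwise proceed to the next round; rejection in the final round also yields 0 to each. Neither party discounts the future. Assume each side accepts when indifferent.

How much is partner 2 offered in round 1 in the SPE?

120.51

Round 4 (partner 2 proposes): partner 1 will accept anything ≥ 0, so partner 2 offers 0 and keeps 240.
Round 3 (partner 1 proposes): rejecting gives partner 2 an expected 0.65 × 240 = 156. Partner 1 offers 156 and keeps 240 − 156 = 84.
Round 2 (partner 2 proposes): rejecting gives partner 1 an expected 0.65 × 84 = 54.6; partner 2 offers that and keeps 185.4.
Round 1 (partner 1 proposes): rejecting gives partner 2 an expected 0.65 × 185.4 = 120.51. Partner 1 offers 120.51 and keeps 240 − 120.51 = 119.49.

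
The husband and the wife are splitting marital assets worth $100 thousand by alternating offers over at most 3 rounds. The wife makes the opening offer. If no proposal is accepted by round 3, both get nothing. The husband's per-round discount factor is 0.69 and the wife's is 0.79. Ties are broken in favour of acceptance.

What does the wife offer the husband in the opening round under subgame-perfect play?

Round 3 (the wife proposes): rejection yields 0 for the husband; the wife offers 0 and keeps 100.
Round 2 (the husband proposes): the wife can get 100 next round, worth 0.79 × 100 = 79 now; the husband offers that and keeps 21.
Round 1 (the wife proposes): the husband can get 21 next round, worth 0.69 × 21 = 14.49 now, so the wife offers 14.49, keeping 85.51.

14.49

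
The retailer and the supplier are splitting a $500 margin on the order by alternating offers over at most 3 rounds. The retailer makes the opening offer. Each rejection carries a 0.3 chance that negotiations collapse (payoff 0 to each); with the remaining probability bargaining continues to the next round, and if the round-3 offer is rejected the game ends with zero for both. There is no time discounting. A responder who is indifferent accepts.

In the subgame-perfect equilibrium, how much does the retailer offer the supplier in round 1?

105

By backward induction:
Round 3 (the retailer proposes): rejection yields 0 for the supplier; the retailer offers 0 and keeps 500.
Round 2 (the supplier proposes): rejecting gives the retailer an expected 0.7 × 500 = 350; the supplier offers that and keeps 150.
Round 1 (the retailer proposes): rejecting gives the supplier an expected 0.7 × 150 = 105; the retailer offers that and keeps 395.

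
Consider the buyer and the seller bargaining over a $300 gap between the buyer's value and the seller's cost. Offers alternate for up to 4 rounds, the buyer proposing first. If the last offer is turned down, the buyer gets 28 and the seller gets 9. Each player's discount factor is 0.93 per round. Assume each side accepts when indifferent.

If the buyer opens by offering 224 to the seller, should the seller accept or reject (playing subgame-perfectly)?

Round 4 (the seller proposes): the buyer gets 28 if talks fail, so the seller offers 28 and keeps 272.
Round 3 (the buyer proposes): the seller can get 272 next round, worth 0.93 × 272 = 252.96 now; the buyer offers that and keeps 47.04.
Round 2 (the seller proposes): the buyer can get 47.04 next round, worth 0.93 × 47.04 = 43.7472 now, so the seller offers 43.7472, keeping 256.2528.
So by rejecting in round 1, the seller gets 256.2528 next round, worth 0.93 × 256.2528 = 238.315104 now.
Offer 224 < 238.315104, so the seller rejects.

Reject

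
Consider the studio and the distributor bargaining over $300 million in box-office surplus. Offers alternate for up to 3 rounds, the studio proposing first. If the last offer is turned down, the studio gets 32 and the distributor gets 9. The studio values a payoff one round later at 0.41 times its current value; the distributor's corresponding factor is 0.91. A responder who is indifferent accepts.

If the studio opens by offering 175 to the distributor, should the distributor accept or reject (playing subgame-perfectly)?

Accept

Work out the distributor's continuation value if the offer is rejected.
Round 3 (the studio proposes): the distributor gets 9 if talks fail, so the studio offers 9 and keeps 291.
Round 2 (the distributor proposes): the studio can get 291 next round, worth 0.41 × 291 = 119.31 now, so the distributor offers 119.31, keeping 180.69.
So by rejecting in round 1, the distributor gets 180.69 next round, worth 0.91 × 180.69 = 164.4279 now.
Offer 175 ≥ 164.4279, so the distributor accepts.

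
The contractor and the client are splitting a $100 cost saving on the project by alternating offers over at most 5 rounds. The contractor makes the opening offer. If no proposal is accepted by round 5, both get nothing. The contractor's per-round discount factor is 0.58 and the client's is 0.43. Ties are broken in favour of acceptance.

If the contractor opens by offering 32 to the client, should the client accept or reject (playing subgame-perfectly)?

Accept

Round 5 (the contractor proposes): rejection yields 0 for the client; the contractor offers 0 and keeps 100.
Round 4 (the client proposes): the contractor can get 100 next round, worth 0.58 × 100 = 58 now, so the client offers 58, keeping 42.
Round 3 (the contractor proposes): the client can get 42 next round, worth 0.43 × 42 = 18.06 now. The contractor offers 18.06 and keeps 100 − 18.06 = 81.94.
Round 2 (the client proposes): the contractor can get 81.94 next round, worth 0.58 × 81.94 = 47.5252 now. The client offers 47.5252 and keeps 100 − 47.5252 = 52.4748.
So by rejecting in round 1, the client gets 52.4748 next round, worth 0.43 × 52.4748 = 22.564164 now.
Offer 32 ≥ 22.564164, so the client accepts.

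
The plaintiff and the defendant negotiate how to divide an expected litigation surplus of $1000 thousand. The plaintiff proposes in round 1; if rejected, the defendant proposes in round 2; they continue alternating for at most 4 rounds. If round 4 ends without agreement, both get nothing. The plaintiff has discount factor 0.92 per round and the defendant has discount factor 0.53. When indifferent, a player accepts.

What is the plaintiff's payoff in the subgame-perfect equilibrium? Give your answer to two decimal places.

Round 4 (the defendant proposes): the plaintiff will accept anything ≥ 0, so the defendant offers 0 and keeps 1000.
Round 3 (the plaintiff proposes): the defendant can get 1000 next round, worth 0.53 × 1000 = 530 now, so the plaintiff offers 530, keeping 470.
Round 2 (the defendant proposes): the plaintiff can get 470 next round, worth 0.92 × 470 = 432.4 now, so the defendant offers 432.4, keeping 567.6.
Round 1 (the plaintiff proposes): the defendant can get 567.6 next round, worth 0.53 × 567.6 = 300.828 now; the plaintiff offers that and keeps 699.172.

699.17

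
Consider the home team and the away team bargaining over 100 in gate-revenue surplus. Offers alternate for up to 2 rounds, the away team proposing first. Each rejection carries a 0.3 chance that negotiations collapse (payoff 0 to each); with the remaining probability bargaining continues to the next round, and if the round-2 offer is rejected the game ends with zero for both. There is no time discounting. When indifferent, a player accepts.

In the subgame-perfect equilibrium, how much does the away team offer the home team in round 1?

Round 2 (the home team proposes): rejection yields 0 for the away team; the home team offers 0 and keeps 100.
Round 1 (the away team proposes): rejecting gives the home team an expected 0.7 × 100 = 70; the away team offers that and keeps 30.

70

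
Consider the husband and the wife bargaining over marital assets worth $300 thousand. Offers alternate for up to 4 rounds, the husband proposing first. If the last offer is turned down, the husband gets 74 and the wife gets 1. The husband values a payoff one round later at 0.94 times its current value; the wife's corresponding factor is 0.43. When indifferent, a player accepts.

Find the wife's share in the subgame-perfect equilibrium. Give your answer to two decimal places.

47.02

Round 4 (the wife proposes): the husband gets 74 if talks fail, so the wife offers 74 and keeps 226.
Round 3 (the husband proposes): the wife can get 226 next round, worth 0.43 × 226 = 97.18 now; the husband offers that and keeps 202.82.
Round 2 (the wife proposes): the husband can get 202.82 next round, worth 0.94 × 202.82 = 190.6508 now, so the wife offers 190.6508, keeping 109.3492.
Round 1 (the husband proposes): the wife can get 109.3492 next round, worth 0.43 × 109.3492 = 47.020156 now. The husband offers 47.020156 and keeps 300 − 47.020156 = 252.979844.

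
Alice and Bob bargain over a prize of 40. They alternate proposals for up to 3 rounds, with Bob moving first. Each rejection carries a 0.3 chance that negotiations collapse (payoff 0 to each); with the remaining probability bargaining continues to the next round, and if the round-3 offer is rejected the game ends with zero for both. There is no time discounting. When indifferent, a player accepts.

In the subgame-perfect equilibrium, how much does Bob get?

31.6

Round 3 (Bob proposes): rejection yields 0 for Alice; Bob offers 0 and keeps 40.
Round 2 (Alice proposes): rejecting gives Bob an expected 0.7 × 40 = 28. Alice offers 28 and keeps 40 − 28 = 12.
Round 1 (Bob proposes): rejecting gives Alice an expected 0.7 × 12 = 8.4. Bob offers 8.4 and keeps 40 − 8.4 = 31.6.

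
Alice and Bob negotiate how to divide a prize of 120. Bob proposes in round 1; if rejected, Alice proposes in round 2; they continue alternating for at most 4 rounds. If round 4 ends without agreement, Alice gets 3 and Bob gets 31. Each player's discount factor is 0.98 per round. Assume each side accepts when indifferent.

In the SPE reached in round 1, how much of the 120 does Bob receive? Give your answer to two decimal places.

Work backward from the last round.
Round 4 (Alice proposes): Bob gets 31 if talks fail, so Alice offers 31 and keeps 89.
Round 3 (Bob proposes): Alice can get 89 next round, worth 0.98 × 89 = 87.22 now, so Bob offers 87.22, keeping 32.78.
Round 2 (Alice proposes): Bob can get 32.78 next round, worth 0.98 × 32.78 = 32.1244 now. Alice offers 32.1244 and keeps 120 − 32.1244 = 87.8756.
Round 1 (Bob proposes): Alice can get 87.8756 next round, worth 0.98 × 87.8756 = 86.118088 now, so Bob offers 86.118088, keeping 33.881912.

33.88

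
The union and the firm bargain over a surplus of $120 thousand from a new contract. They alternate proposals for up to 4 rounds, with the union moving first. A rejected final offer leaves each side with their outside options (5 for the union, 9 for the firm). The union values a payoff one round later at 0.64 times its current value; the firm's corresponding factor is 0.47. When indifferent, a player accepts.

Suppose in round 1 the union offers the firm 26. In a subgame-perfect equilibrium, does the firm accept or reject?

Reject

Round 4 (the firm proposes): the union gets 5 if talks fail, so the firm offers 5 and keeps 115.
Round 3 (the union proposes): the firm can get 115 next round, worth 0.47 × 115 = 54.05 now; the union offers that and keeps 65.95.
Round 2 (the firm proposes): the union can get 65.95 next round, worth 0.64 × 65.95 = 42.208 now. The firm offers 42.208 and keeps 120 − 42.208 = 77.792.
So by rejecting in round 1, the firm gets 77.792 next round, worth 0.47 × 77.792 = 36.56224 now.
Offer 26 < 36.56224, so the firm rejects.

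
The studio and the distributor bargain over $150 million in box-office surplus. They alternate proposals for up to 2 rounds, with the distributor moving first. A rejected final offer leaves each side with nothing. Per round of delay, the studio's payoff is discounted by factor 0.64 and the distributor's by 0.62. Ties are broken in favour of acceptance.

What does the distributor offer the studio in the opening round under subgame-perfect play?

96

Round 2 (the studio proposes): rejection yields 0 for the distributor; the studio offers 0 and keeps 150.
Round 1 (the distributor proposes): the studio can get 150 next round, worth 0.64 × 150 = 96 now, so the distributor offers 96, keeping 54.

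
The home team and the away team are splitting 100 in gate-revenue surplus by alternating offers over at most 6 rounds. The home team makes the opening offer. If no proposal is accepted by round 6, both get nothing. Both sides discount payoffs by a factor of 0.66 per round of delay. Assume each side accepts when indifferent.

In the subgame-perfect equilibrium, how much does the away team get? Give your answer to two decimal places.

44.74

By backward induction:
Round 6 (the away team proposes): the home team will accept anything ≥ 0, so the away team offers 0 and keeps 100.
Round 5 (the home team proposes): the away team can get 100 next round, worth 0.66 × 100 = 66 now; the home team offers that and keeps 34.
Round 4 (the away team proposes): the home team can get 34 next round, worth 0.66 × 34 = 22.44 now, so the away team offers 22.44, keeping 77.56.
Round 3 (the home team proposes): the away team can get 77.56 next round, worth 0.66 × 77.56 = 51.1896 now; the home team offers that and keeps 48.8104.
Round 2 (the away team proposes): the home team can get 48.8104 next round, worth 0.66 × 48.8104 = 32.214864 now; the away team offers that and keeps 67.785136.
Round 1 (the home team proposes): the away team can get 67.785136 next round, worth 0.66 × 67.785136 = 44.73818976 now, so the home team offers 44.73818976, keeping 55.26181024.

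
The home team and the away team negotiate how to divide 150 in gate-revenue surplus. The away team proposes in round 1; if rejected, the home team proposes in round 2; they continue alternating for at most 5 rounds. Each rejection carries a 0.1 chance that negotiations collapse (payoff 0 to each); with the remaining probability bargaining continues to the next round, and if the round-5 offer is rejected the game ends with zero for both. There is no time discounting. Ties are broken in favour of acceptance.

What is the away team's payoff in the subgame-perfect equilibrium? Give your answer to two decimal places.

Round 5 (the away team proposes): the home team will accept anything ≥ 0, so the away team offers 0 and keeps 150.
Round 4 (the home team proposes): rejecting gives the away team an expected 0.9 × 150 = 135, so the home team offers 135, keeping 15.
Round 3 (the away team proposes): rejecting gives the home team an expected 0.9 × 15 = 13.5; the away team offers that and keeps 136.5.
Round 2 (the home team proposes): rejecting gives the away team an expected 0.9 × 136.5 = 122.85, so the home team offers 122.85, keeping 27.15.
Round 1 (the away team proposes): rejecting gives the home team an expected 0.9 × 27.15 = 24.435. The away team offers 24.435 and keeps 150 − 24.435 = 125.565.

125.57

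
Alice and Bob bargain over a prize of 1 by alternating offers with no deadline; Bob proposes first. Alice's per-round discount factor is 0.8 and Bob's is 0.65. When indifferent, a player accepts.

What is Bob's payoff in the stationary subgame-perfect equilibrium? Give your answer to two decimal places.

0.42

In a stationary SPE each proposer offers the other exactly their discounted continuation value.
If Bob keeps x when proposing and Alice keeps y when proposing, then x = 1 − 0.8y and y = 1 − 0.65x.
Solving: x = 1(1 − 0.8) / (1 − 0.65·0.8) = 0.2 / 0.48 ≈ 0.4167.
Alice gets 1 − 0.4167 ≈ 0.5833.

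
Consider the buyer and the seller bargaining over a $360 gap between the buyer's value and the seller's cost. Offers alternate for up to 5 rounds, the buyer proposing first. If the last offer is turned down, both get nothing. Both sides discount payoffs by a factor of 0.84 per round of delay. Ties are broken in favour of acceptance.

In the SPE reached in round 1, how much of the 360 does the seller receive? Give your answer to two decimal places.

82.52

Round 5 (the buyer proposes): rejection yields 0 for the seller; the buyer offers 0 and keeps 360.
Round 4 (the seller proposes): the buyer can get 360 next round, worth 0.84 × 360 = 302.4 now, so the seller offers 302.4, keeping 57.6.
Round 3 (the buyer proposes): the seller can get 57.6 next round, worth 0.84 × 57.6 = 48.384 now, so the buyer offers 48.384, keeping 311.616.
Round 2 (the seller proposes): the buyer can get 311.616 next round, worth 0.84 × 311.616 = 261.75744 now. The seller offers 261.75744 and keeps 360 − 261.75744 = 98.24256.
Round 1 (the buyer proposes): the seller can get 98.24256 next round, worth 0.84 × 98.24256 = 82.5237504 now; the buyer offers that and keeps 277.4762496.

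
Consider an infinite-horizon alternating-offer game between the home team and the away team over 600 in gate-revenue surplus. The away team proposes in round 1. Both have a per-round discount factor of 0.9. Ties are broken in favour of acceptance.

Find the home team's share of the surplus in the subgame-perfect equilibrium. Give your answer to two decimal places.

Let x be the away team's share when the away team proposes and y be the home team's share when the home team proposes.
The home team accepts iff offered ≥ 0.9·y, so x = 600 − 0.9y. Symmetrically y = 600 − 0.9x.
Substituting: x = 600 − 0.9(600 − 0.9x), giving x(1 − 0.9·0.9) = 600(1 − 0.9).
So x = 600 × 0.1 / 0.19 ≈ 315.7895, and the home team receives 600 − x ≈ 284.2105.

284.21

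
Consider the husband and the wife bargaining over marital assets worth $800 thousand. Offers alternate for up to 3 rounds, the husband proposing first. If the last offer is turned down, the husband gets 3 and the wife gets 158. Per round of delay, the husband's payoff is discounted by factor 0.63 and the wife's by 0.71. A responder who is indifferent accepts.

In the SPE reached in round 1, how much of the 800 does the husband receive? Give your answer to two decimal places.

Solve by backward induction from round 3.
Round 3 (the husband proposes): the wife gets 158 if talks fail, so the husband offers 158 and keeps 642.
Round 2 (the wife proposes): the husband can get 642 next round, worth 0.63 × 642 = 404.46 now, so the wife offers 404.46, keeping 395.54.
Round 1 (the husband proposes): the wife can get 395.54 next round, worth 0.71 × 395.54 = 280.8334 now; the husband offers that and keeps 519.1666.

519.17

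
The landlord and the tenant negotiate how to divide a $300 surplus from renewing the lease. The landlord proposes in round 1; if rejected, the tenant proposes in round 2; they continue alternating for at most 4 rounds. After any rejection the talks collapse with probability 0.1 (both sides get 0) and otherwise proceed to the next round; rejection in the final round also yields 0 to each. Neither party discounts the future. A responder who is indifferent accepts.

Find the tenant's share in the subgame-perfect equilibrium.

245.7

Round 4 (the tenant proposes): rejection yields 0 for the landlord; the tenant offers 0 and keeps 300.
Round 3 (the landlord proposes): rejecting gives the tenant an expected 0.9 × 300 = 270, so the landlord offers 270, keeping 30.
Round 2 (the tenant proposes): rejecting gives the landlord an expected 0.9 × 30 = 27. The tenant offers 27 and keeps 300 − 27 = 273.
Round 1 (the landlord proposes): rejecting gives the tenant an expected 0.9 × 273 = 245.7, so the landlord offers 245.7, keeping 54.3.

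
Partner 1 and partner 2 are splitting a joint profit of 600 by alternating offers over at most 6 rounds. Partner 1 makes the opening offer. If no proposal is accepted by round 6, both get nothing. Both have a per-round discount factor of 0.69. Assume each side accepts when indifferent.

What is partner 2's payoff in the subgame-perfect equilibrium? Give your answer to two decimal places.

Round 6 (partner 2 proposes): rejection yields 0 for partner 1; partner 2 offers 0 and keeps 600.
Round 5 (partner 1 proposes): partner 2 can get 600 next round, worth 0.69 × 600 = 414 now; partner 1 offers that and keeps 186.
Round 4 (partner 2 proposes): partner 1 can get 186 next round, worth 0.69 × 186 = 128.34 now. Partner 2 offers 128.34 and keeps 600 − 128.34 = 471.66.
Round 3 (partner 1 proposes): partner 2 can get 471.66 next round, worth 0.69 × 471.66 = 325.4454 now. Partner 1 offers 325.4454 and keeps 600 − 325.4454 = 274.5546.
Round 2 (partner 2 proposes): partner 1 can get 274.5546 next round, worth 0.69 × 274.5546 = 189.442674 now. Partner 2 offers 189.442674 and keeps 600 − 189.442674 = 410.557326.
Round 1 (partner 1 proposes): partner 2 can get 410.557326 next round, worth 0.69 × 410.557326 = 283.28455494 now. Partner 1 offers 283.28455494 and keeps 600 − 283.28455494 = 316.71544506.

283.28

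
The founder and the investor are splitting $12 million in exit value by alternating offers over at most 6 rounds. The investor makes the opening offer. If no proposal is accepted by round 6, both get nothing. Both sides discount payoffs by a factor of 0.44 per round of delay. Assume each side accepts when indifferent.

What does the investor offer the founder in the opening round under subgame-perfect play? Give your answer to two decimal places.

Round 6 (the founder proposes): rejection yields 0 for the investor; the founder offers 0 and keeps 12.
Round 5 (the investor proposes): the founder can get 12 next round, worth 0.44 × 12 = 5.28 now; the investor offers that and keeps 6.72.
Round 4 (the founder proposes): the investor can get 6.72 next round, worth 0.44 × 6.72 = 2.9568 now. The founder offers 2.9568 and keeps 12 − 2.9568 = 9.0432.
Round 3 (the investor proposes): the founder can get 9.0432 next round, worth 0.44 × 9.0432 = 3.979008 now; the investor offers that and keeps 8.020992.
Round 2 (the founder proposes): the investor can get 8.020992 next round, worth 0.44 × 8.020992 = 3.52923648 now; the founder offers that and keeps 8.47076352.
Round 1 (the investor proposes): the founder can get 8.47076352 next round, worth 0.44 × 8.47076352 = 3.7271359488 now. The investor offers 3.7271359488 and keeps 12 − 3.7271359488 = 8.2728640512.

3.73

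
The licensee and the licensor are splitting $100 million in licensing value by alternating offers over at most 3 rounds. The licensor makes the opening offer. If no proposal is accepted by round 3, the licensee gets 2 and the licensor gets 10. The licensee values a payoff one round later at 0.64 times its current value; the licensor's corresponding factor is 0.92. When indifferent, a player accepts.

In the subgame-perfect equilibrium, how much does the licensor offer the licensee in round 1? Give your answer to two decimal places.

Work backward from the last round.
Round 3 (the licensor proposes): the licensee gets 2 if talks fail, so the licensor offers 2 and keeps 98.
Round 2 (the licensee proposes): the licensor can get 98 next round, worth 0.92 × 98 = 90.16 now; the licensee offers that and keeps 9.84.
Round 1 (the licensor proposes): the licensee can get 9.84 next round, worth 0.64 × 9.84 = 6.2976 now. The licensor offers 6.2976 and keeps 100 − 6.2976 = 93.7024.

6.30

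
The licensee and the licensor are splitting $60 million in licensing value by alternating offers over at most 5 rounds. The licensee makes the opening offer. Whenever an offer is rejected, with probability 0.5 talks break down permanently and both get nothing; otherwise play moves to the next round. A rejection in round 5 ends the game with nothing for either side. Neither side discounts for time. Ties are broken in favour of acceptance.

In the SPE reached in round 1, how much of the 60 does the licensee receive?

41.25

Round 5 (the licensee proposes): the licensor will accept anything ≥ 0, so the licensee offers 0 and keeps 60.
Round 4 (the licensor proposes): rejecting gives the licensee an expected 0.5 × 60 = 30, so the licensor offers 30, keeping 30.
Round 3 (the licensee proposes): rejecting gives the licensor an expected 0.5 × 30 = 15; the licensee offers that and keeps 45.
Round 2 (the licensor proposes): rejecting gives the licensee an expected 0.5 × 45 = 22.5; the licensor offers that and keeps 37.5.
Round 1 (the licensee proposes): rejecting gives the licensor an expected 0.5 × 37.5 = 18.75, so the licensee offers 18.75, keeping 41.25.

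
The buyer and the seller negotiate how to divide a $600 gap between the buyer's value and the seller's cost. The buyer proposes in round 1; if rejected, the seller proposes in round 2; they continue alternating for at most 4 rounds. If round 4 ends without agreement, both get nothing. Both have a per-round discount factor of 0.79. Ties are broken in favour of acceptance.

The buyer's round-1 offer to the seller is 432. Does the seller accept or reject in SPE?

Round 4 (the seller proposes): the buyer will accept anything ≥ 0, so the seller offers 0 and keeps 600.
Round 3 (the buyer proposes): the seller can get 600 next round, worth 0.79 × 600 = 474 now, so the buyer offers 474, keeping 126.
Round 2 (the seller proposes): the buyer can get 126 next round, worth 0.79 × 126 = 99.54 now. The seller offers 99.54 and keeps 600 − 99.54 = 500.46.
So by rejecting in round 1, the seller gets 500.46 next round, worth 0.79 × 500.46 = 395.3634 now.
Offer 432 ≥ 395.3634, so the seller accepts.

Accept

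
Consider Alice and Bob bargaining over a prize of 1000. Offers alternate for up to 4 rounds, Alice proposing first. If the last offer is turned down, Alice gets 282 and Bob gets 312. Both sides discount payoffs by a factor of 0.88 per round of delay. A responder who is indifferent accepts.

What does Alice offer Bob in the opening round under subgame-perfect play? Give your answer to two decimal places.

594.90

Round 4 (Bob proposes): Alice gets 282 if talks fail, so Bob offers 282 and keeps 718.
Round 3 (Alice proposes): Bob can get 718 next round, worth 0.88 × 718 = 631.84 now, so Alice offers 631.84, keeping 368.16.
Round 2 (Bob proposes): Alice can get 368.16 next round, worth 0.88 × 368.16 = 323.9808 now; Bob offers that and keeps 676.0192.
Round 1 (Alice proposes): Bob can get 676.0192 next round, worth 0.88 × 676.0192 = 594.896896 now, so Alice offers 594.896896, keeping 405.103104.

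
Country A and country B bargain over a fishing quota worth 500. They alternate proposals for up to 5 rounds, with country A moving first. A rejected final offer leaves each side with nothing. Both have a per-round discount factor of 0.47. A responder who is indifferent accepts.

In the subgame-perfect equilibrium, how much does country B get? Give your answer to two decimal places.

Round 5 (country A proposes): rejection yields 0 for country B; country A offers 0 and keeps 500.
Round 4 (country B proposes): country A can get 500 next round, worth 0.47 × 500 = 235 now. Country B offers 235 and keeps 500 − 235 = 265.
Round 3 (country A proposes): country B can get 265 next round, worth 0.47 × 265 = 124.55 now. Country A offers 124.55 and keeps 500 − 124.55 = 375.45.
Round 2 (country B proposes): country A can get 375.45 next round, worth 0.47 × 375.45 = 176.4615 now. Country B offers 176.4615 and keeps 500 − 176.4615 = 323.5385.
Round 1 (country A proposes): country B can get 323.5385 next round, worth 0.47 × 323.5385 = 152.063095 now. Country A offers 152.063095 and keeps 500 − 152.063095 = 347.936905.

152.06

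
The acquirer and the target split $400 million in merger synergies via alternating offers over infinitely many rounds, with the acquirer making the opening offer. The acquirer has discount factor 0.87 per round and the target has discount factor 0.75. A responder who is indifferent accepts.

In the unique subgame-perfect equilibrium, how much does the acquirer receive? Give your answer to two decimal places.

Let x be the acquirer's share when the acquirer proposes and y be the target's share when the target proposes.
The target accepts iff offered ≥ 0.75·y, so x = 400 − 0.75y. Symmetrically y = 400 − 0.87x.
Substituting: x = 400 − 0.75(400 − 0.87x), giving x(1 − 0.87·0.75) = 400(1 − 0.75).
So x = 400 × 0.25 / 0.3475 ≈ 287.7698, and the target receives 400 − x ≈ 112.2302.

287.77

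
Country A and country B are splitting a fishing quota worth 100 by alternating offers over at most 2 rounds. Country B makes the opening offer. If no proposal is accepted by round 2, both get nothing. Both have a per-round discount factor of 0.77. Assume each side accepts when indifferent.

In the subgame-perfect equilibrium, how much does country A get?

Round 2 (country A proposes): rejection yields 0 for country B; country A offers 0 and keeps 100.
Round 1 (country B proposes): country A can get 100 next round, worth 0.77 × 100 = 77 now; country B offers that and keeps 23.

77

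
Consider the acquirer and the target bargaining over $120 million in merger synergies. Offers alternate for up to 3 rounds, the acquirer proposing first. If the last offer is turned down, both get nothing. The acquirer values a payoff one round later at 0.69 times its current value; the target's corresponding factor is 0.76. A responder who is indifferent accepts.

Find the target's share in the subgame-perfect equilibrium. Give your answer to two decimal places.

28.27

Round 3 (the acquirer proposes): rejection yields 0 for the target; the acquirer offers 0 and keeps 120.
Round 2 (the target proposes): the acquirer can get 120 next round, worth 0.69 × 120 = 82.8 now, so the target offers 82.8, keeping 37.2.
Round 1 (the acquirer proposes): the target can get 37.2 next round, worth 0.76 × 37.2 = 28.272 now. The acquirer offers 28.272 and keeps 120 − 28.272 = 91.728.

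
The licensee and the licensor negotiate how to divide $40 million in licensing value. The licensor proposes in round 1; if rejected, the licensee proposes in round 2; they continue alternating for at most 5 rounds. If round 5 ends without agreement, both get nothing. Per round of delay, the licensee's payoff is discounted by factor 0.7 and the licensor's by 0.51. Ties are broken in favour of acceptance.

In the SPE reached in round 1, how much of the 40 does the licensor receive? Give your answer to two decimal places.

Round 5 (the licensor proposes): the licensee will accept anything ≥ 0, so the licensor offers 0 and keeps 40.
Round 4 (the licensee proposes): the licensor can get 40 next round, worth 0.51 × 40 = 20.4 now. The licensee offers 20.4 and keeps 40 − 20.4 = 19.6.
Round 3 (the licensor proposes): the licensee can get 19.6 next round, worth 0.7 × 19.6 = 13.72 now, so the licensor offers 13.72, keeping 26.28.
Round 2 (the licensee proposes): the licensor can get 26.28 next round, worth 0.51 × 26.28 = 13.4028 now; the licensee offers that and keeps 26.5972.
Round 1 (the licensor proposes): the licensee can get 26.5972 next round, worth 0.7 × 26.5972 = 18.61804 now, so the licensor offers 18.61804, keeping 21.38196.

21.38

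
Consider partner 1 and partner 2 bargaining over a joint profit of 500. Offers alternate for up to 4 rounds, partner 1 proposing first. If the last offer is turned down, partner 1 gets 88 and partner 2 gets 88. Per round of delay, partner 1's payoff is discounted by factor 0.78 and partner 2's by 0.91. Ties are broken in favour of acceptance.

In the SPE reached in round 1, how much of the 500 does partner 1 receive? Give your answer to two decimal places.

133.78

Work backward from the last round.
Round 4 (partner 2 proposes): partner 1 gets 88 if talks fail, so partner 2 offers 88 and keeps 412.
Round 3 (partner 1 proposes): partner 2 can get 412 next round, worth 0.91 × 412 = 374.92 now, so partner 1 offers 374.92, keeping 125.08.
Round 2 (partner 2 proposes): partner 1 can get 125.08 next round, worth 0.78 × 125.08 = 97.5624 now. Partner 2 offers 97.5624 and keeps 500 − 97.5624 = 402.4376.
Round 1 (partner 1 proposes): partner 2 can get 402.4376 next round, worth 0.91 × 402.4376 = 366.218216 now, so partner 1 offers 366.218216, keeping 133.781784.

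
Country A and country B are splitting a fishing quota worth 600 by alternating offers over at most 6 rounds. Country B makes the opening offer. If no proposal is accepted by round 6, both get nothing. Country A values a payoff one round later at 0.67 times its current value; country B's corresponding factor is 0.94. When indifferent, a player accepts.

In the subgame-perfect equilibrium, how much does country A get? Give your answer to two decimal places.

Round 6 (country A proposes): country B will accept anything ≥ 0, so country A offers 0 and keeps 600.
Round 5 (country B proposes): country A can get 600 next round, worth 0.67 × 600 = 402 now; country B offers that and keeps 198.
Round 4 (country A proposes): country B can get 198 next round, worth 0.94 × 198 = 186.12 now, so country A offers 186.12, keeping 413.88.
Round 3 (country B proposes): country A can get 413.88 next round, worth 0.67 × 413.88 = 277.2996 now. Country B offers 277.2996 and keeps 600 − 277.2996 = 322.7004.
Round 2 (country A proposes): country B can get 322.7004 next round, worth 0.94 × 322.7004 = 303.338376 now, so country A offers 303.338376, keeping 296.661624.
Round 1 (country B proposes): country A can get 296.661624 next round, worth 0.67 × 296.661624 = 198.76328808 now; country B offers that and keeps 401.23671192.

198.76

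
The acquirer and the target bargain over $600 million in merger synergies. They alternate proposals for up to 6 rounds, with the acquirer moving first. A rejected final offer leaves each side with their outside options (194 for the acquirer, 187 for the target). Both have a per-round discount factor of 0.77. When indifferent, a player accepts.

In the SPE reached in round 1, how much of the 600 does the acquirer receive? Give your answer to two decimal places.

320.84

Round 6 (the target proposes): the acquirer gets 194 if talks fail, so the target offers 194 and keeps 406.
Round 5 (the acquirer proposes): the target can get 406 next round, worth 0.77 × 406 = 312.62 now, so the acquirer offers 312.62, keeping 287.38.
Round 4 (the target proposes): the acquirer can get 287.38 next round, worth 0.77 × 287.38 = 221.2826 now; the target offers that and keeps 378.7174.
Round 3 (the acquirer proposes): the target can get 378.7174 next round, worth 0.77 × 378.7174 = 291.612398 now, so the acquirer offers 291.612398, keeping 308.387602.
Round 2 (the target proposes): the acquirer can get 308.387602 next round, worth 0.77 × 308.387602 = 237.45845354 now. The target offers 237.45845354 and keeps 600 − 237.45845354 = 362.54154646.
Round 1 (the acquirer proposes): the target can get 362.54154646 next round, worth 0.77 × 362.54154646 = 279.1569907742 now, so the acquirer offers 279.1569907742, keeping 320.8430092258.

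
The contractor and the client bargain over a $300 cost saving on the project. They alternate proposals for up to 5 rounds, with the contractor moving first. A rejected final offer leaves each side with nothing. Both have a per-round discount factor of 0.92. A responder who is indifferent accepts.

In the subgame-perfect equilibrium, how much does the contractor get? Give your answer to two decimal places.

By backward induction:
Round 5 (the contractor proposes): the client will accept anything ≥ 0, so the contractor offers 0 and keeps 300.
Round 4 (the client proposes): the contractor can get 300 next round, worth 0.92 × 300 = 276 now. The client offers 276 and keeps 300 − 276 = 24.
Round 3 (the contractor proposes): the client can get 24 next round, worth 0.92 × 24 = 22.08 now. The contractor offers 22.08 and keeps 300 − 22.08 = 277.92.
Round 2 (the client proposes): the contractor can get 277.92 next round, worth 0.92 × 277.92 = 255.6864 now, so the client offers 255.6864, keeping 44.3136.
Round 1 (the contractor proposes): the client can get 44.3136 next round, worth 0.92 × 44.3136 = 40.768512 now. The contractor offers 40.768512 and keeps 300 − 40.768512 = 259.231488.

259.23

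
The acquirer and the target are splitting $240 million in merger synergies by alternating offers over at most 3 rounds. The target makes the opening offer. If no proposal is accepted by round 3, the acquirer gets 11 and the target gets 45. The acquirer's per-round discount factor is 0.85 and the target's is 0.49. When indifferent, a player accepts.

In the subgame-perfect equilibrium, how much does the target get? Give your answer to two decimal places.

131.38

By backward induction:
Round 3 (the target proposes): the acquirer gets 11 if talks fail, so the target offers 11 and keeps 229.
Round 2 (the acquirer proposes): the target can get 229 next round, worth 0.49 × 229 = 112.21 now. The acquirer offers 112.21 and keeps 240 − 112.21 = 127.79.
Round 1 (the target proposes): the acquirer can get 127.79 next round, worth 0.85 × 127.79 = 108.6215 now. The target offers 108.6215 and keeps 240 − 108.6215 = 131.3785.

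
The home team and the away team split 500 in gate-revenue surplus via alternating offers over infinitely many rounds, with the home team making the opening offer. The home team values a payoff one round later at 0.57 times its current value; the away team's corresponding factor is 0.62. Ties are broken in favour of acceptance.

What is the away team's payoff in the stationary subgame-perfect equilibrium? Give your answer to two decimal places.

206.16

When the home team proposes, the away team accepts any offer worth at least 0.62 times what the away team would get by proposing next round; and vice versa.
This gives x = 500 − 0.62y and y = 500 − 0.57x, where x and y are each side's share when it proposes.
Hence (1 − 0.62·0.57)x = 500(1 − 0.62), i.e. 0.6466·x = 190.
x ≈ 293.8447; the away team's share is 500 − x ≈ 206.1553.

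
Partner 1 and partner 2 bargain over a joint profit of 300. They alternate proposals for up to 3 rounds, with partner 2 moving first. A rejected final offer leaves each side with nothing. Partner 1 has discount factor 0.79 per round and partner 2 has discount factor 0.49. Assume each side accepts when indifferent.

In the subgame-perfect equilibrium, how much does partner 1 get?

120.87

Round 3 (partner 2 proposes): partner 1 will accept anything ≥ 0, so partner 2 offers 0 and keeps 300.
Round 2 (partner 1 proposes): partner 2 can get 300 next round, worth 0.49 × 300 = 147 now, so partner 1 offers 147, keeping 153.
Round 1 (partner 2 proposes): partner 1 can get 153 next round, worth 0.79 × 153 = 120.87 now; partner 2 offers that and keeps 179.13.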